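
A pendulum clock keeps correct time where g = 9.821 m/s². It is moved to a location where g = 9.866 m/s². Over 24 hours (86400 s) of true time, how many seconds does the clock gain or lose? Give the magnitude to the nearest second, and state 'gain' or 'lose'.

The clock's period scales as T ∝ 1/√g, so T'/T = √(9.821/9.866) = 0.997717.
In 86400 s of true time the clock registers 86400/0.997717 = 86597.7 s, so it gains 198 s.

gain 198 s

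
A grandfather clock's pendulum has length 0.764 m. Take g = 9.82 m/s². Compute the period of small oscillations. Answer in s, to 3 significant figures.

1.75 s

T = 2π√(L/g) = 2π√(0.764/9.82) = 2π × 0.2789 = 1.75 s.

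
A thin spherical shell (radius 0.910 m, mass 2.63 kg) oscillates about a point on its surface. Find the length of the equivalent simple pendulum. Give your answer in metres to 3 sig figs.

The equivalent simple-pendulum length is L_eq = I/(md), where I is about the pivot and d = 0.9100 m.
I_cm = (2/3)mR² = 1.452 kg·m², so I = I_cm + md² = 1.452 + 2.178 = 3.630 kg·m².
L_eq = 3.630/(2.63 × 0.9100) = 1.52 m.

1.52 m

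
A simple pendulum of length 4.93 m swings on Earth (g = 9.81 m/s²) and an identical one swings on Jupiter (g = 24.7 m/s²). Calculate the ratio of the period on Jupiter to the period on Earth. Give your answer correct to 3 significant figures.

T ∝ 1/√g, so T₂/T₁ = √(g₁/g₂) = √(9.81/24.7) = 0.630.

0.630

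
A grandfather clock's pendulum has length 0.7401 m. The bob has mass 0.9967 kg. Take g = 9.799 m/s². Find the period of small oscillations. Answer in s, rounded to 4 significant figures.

1.727 s

T = 2π√(L/g) = 2π√(0.7401/9.799) = 2π × 0.27482 = 1.727 s.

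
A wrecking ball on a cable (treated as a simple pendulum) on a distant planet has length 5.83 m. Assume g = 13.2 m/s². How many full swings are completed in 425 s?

101

T = 2π√(L/g) = 2π√(5.83/13.2) = 4.176 s.
Number of complete oscillations = ⌊425/4.176⌋ = ⌊101.8⌋ = 101.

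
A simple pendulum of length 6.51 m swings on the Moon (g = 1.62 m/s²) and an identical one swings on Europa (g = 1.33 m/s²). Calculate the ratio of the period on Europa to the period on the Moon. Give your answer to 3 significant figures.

T ∝ 1/√g, so T₂/T₁ = √(g₁/g₂) = √(1.62/1.33) = 1.10.

1.10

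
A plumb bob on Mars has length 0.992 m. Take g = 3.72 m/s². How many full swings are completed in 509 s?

156

T = 2π√(L/g) = 2π√(0.992/3.72) = 3.245 s.
Number of complete oscillations = ⌊509/3.245⌋ = ⌊156.9⌋ = 156.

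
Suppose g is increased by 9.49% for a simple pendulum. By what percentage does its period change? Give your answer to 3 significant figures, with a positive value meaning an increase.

T ∝ 1/√g, so T'/T = 1/√(1.095) = 0.9557.
Percentage change in T = (0.9557 − 1) × 100% = -4.43%.

-4.43%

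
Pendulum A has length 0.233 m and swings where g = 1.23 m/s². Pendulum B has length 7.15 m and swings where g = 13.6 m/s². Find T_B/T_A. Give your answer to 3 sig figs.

1.67

T = 2π√(L/g), so T_B/T_A = √((L_B/g_B)/(L_A/g_A)) = √((7.15/13.6)/(0.233/1.23)) = 1.67.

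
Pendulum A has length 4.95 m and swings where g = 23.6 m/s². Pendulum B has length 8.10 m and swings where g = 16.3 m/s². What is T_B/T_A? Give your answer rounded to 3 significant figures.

1.54

T = 2π√(L/g), so T_B/T_A = √((L_B/g_B)/(L_A/g_A)) = √((8.10/16.3)/(4.95/23.6)) = 1.54.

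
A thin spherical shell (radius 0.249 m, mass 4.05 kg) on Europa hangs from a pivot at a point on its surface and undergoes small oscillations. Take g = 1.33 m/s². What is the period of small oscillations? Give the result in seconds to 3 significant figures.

3.51 s

I_cm = (2/3)mr² = 0.1674 kg·m². The pivot is at distance d = 0.249 m from the centre of mass.
By the parallel-axis theorem, I = I_cm + md² = 0.1674 + 0.2511 = 0.4185 kg·m².
T = 2π√(I/(mgd)) = 2π√(0.4185/(4.05 × 1.33 × 0.249)) = 3.51 s.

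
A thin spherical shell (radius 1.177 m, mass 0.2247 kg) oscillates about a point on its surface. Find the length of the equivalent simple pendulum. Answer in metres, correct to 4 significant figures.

1.962 m

The equivalent simple-pendulum length is L_eq = I/(md), where I is about the pivot and d = 1.1770 m.
I_cm = (2/3)mR² = 0.20752 kg·m², so I = I_cm + md² = 0.20752 + 0.31128 = 0.51881 kg·m².
L_eq = 0.51881/(0.2247 × 1.1770) = 1.962 m.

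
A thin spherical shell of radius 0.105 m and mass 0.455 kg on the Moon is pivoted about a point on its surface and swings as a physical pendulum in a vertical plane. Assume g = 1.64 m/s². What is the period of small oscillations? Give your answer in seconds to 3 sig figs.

I_cm = (2/3)mr² = 0.003344 kg·m². The pivot is at distance d = 0.105 m from the centre of mass.
By the parallel-axis theorem, I = I_cm + md² = 0.003344 + 0.005016 = 0.008361 kg·m².
T = 2π√(I/(mgd)) = 2π√(0.008361/(0.455 × 1.64 × 0.105)) = 2.05 s.

2.05 s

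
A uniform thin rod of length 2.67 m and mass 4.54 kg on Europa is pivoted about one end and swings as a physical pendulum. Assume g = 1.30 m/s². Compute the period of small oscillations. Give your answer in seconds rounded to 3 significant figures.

For a physical pendulum T = 2π√(I/(mgd)), with d = 1.335 m from pivot to centre of mass.
I_cm = mL²/12 = 4.54 × 2.67²/12 = 2.697 kg·m²; I = I_cm + md² = 2.697 + 4.54 × 1.335² = 10.79 kg·m².
T = 2π√(10.79/(4.54 × 1.30 × 1.335)) = 7.35 s.

7.35 s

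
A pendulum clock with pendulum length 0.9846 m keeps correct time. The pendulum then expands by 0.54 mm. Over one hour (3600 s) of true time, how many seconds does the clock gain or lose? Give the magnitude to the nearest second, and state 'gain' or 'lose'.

T ∝ √L, so T'/T = √(0.98514/0.9846) = 1.00027.
In 3600 s of true time the clock registers 3600/1.00027 = 3599.0 s, so it loses 1 s.

lose 1 s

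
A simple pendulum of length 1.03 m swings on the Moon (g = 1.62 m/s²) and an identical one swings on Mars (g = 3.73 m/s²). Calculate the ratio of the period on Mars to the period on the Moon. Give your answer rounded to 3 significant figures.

T ∝ 1/√g, so T₂/T₁ = √(g₁/g₂) = √(1.62/3.73) = 0.659.

0.659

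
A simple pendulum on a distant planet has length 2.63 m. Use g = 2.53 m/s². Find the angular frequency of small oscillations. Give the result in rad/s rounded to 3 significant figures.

ω = √(g/L) = √(2.53/2.63) = 0.981 rad/s.

0.981 rad/s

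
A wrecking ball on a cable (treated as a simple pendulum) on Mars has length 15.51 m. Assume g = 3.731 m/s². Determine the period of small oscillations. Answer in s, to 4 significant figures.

T = 2π√(L/g) = 2π√(15.51/3.731) = 2π × 2.0389 = 12.81 s.

12.81 s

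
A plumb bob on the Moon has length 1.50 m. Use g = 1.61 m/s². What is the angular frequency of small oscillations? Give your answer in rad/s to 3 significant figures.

ω = √(g/L) = √(1.61/1.50) = 1.04 rad/s.

1.04 rad/s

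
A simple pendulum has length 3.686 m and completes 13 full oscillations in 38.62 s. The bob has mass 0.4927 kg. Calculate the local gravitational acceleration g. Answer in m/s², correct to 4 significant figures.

T = 38.62/13 = 2.9708 s.
From T = 2π√(L/g), g = 4π²L/T² = 4π² × 3.686/2.9708² = 16.49 m/s².

16.49 m/s²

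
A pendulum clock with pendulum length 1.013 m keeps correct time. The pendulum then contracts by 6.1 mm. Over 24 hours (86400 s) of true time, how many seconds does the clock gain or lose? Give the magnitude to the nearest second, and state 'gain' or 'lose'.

gain 261 s

T ∝ √L, so T'/T = √(1.00690/1.013) = 0.996985.
In 86400 s of true time the clock registers 86400/0.996985 = 86661.3 s, so it gains 261 s.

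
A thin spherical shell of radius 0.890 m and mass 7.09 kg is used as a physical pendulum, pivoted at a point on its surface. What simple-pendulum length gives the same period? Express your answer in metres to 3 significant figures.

1.48 m

The equivalent simple-pendulum length is L_eq = I/(md), where I is about the pivot and d = 0.8900 m.
I_cm = (2/3)mR² = 3.744 kg·m², so I = I_cm + md² = 3.744 + 5.616 = 9.360 kg·m².
L_eq = 9.360/(7.09 × 0.8900) = 1.48 m.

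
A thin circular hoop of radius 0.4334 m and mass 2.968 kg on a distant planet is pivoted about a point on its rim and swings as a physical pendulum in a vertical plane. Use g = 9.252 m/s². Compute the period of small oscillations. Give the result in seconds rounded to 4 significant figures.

I_cm = mr² = 0.55750 kg·m². The pivot is at distance d = 0.4334 m from the centre of mass.
By the parallel-axis theorem, I = I_cm + md² = 0.55750 + 0.55750 = 1.1150 kg·m².
T = 2π√(I/(mgd)) = 2π√(1.1150/(2.968 × 9.252 × 0.4334)) = 1.923 s.

1.923 s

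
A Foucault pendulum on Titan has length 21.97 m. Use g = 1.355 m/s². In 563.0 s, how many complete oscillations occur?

22

T = 2π√(L/g) = 2π√(21.97/1.355) = 25.300 s.
Number of complete oscillations = ⌊563.0/25.300⌋ = ⌊22.253⌋ = 22.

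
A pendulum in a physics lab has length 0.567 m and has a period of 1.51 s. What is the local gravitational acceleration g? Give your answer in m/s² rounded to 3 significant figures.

From T = 2π√(L/g), g = 4π²L/T² = 4π² × 0.567/1.510² = 9.82 m/s².

9.82 m/s²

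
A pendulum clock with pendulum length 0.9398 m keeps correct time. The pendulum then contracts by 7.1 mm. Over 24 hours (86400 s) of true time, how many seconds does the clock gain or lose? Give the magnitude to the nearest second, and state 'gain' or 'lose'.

gain 328 s

T ∝ √L, so T'/T = √(0.93270/0.9398) = 0.996215.
In 86400 s of true time the clock registers 86400/0.996215 = 86728.2 s, so it gains 328 s.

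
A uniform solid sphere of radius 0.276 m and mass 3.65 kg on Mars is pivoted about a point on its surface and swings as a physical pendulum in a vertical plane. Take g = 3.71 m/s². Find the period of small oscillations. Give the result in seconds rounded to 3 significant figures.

2.03 s

I_cm = (2/5)mr² = 0.1112 kg·m². The pivot is at distance d = 0.276 m from the centre of mass.
By the parallel-axis theorem, I = I_cm + md² = 0.1112 + 0.2780 = 0.3893 kg·m².
T = 2π√(I/(mgd)) = 2π√(0.3893/(3.65 × 3.71 × 0.276)) = 2.03 s.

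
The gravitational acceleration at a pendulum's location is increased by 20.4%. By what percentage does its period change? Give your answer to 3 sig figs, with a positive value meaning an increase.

T ∝ 1/√g, so T'/T = 1/√(1.204) = 0.9114.
Percentage change in T = (0.9114 − 1) × 100% = -8.86%.

-8.86%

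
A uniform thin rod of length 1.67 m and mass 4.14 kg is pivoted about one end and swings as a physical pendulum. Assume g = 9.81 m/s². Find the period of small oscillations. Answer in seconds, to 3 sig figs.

For a physical pendulum T = 2π√(I/(mgd)), with d = 0.8350 m from pivot to centre of mass.
I_cm = mL²/12 = 4.14 × 1.67²/12 = 0.9622 kg·m²; I = I_cm + md² = 0.9622 + 4.14 × 0.8350² = 3.849 kg·m².
T = 2π√(3.849/(4.14 × 9.81 × 0.8350)) = 2.12 s.

2.12 s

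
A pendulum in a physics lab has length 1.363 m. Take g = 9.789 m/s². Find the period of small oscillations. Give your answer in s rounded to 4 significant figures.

T = 2π√(L/g) = 2π√(1.363/9.789) = 2π × 0.37315 = 2.345 s.

2.345 s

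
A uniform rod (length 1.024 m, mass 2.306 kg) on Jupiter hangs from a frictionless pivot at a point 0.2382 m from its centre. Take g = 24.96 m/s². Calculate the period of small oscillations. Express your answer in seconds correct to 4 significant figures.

0.9782 s

For a physical pendulum T = 2π√(I/(mgd)), with d = 0.23820 m from pivot to centre of mass.
I_cm = mL²/12 = 2.306 × 1.024²/12 = 0.20150 kg·m²; I = I_cm + md² = 0.20150 + 2.306 × 0.23820² = 0.33234 kg·m².
T = 2π√(0.33234/(2.306 × 24.96 × 0.23820)) = 0.9782 s.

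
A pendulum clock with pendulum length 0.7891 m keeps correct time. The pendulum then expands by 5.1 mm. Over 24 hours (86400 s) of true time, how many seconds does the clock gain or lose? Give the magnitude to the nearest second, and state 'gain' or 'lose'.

T ∝ √L, so T'/T = √(0.79420/0.7891) = 1.00323.
In 86400 s of true time the clock registers 86400/1.00323 = 86122.1 s, so it loses 278 s.

lose 278 s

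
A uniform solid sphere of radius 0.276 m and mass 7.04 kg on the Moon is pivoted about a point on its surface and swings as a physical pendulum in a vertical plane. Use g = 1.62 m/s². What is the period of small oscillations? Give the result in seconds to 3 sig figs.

3.07 s

I_cm = (2/5)mr² = 0.2145 kg·m². The pivot is at distance d = 0.276 m from the centre of mass.
By the parallel-axis theorem, I = I_cm + md² = 0.2145 + 0.5363 = 0.7508 kg·m².
T = 2π√(I/(mgd)) = 2π√(0.7508/(7.04 × 1.62 × 0.276)) = 3.07 s.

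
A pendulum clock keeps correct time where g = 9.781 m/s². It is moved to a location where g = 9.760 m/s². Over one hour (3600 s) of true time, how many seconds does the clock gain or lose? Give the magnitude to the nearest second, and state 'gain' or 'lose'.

lose 4 s

The clock's period scales as T ∝ 1/√g, so T'/T = √(9.781/9.760) = 1.00108.
In 3600 s of true time the clock registers 3600/1.00108 = 3596.1 s, so it loses 4 s.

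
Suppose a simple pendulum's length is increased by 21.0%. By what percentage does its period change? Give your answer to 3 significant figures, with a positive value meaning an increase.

10.0%

T ∝ √L, so T'/T = √(1.210) = 1.100.
Percentage change in T = (1.100 − 1) × 100% = 10.0%.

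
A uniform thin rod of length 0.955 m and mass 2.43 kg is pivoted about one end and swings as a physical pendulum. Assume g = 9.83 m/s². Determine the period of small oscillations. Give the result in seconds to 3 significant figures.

For a physical pendulum T = 2π√(I/(mgd)), with d = 0.4775 m from pivot to centre of mass.
I_cm = mL²/12 = 2.43 × 0.955²/12 = 0.1847 kg·m²; I = I_cm + md² = 0.1847 + 2.43 × 0.4775² = 0.7387 kg·m².
T = 2π√(0.7387/(2.43 × 9.83 × 0.4775)) = 1.60 s.

1.60 s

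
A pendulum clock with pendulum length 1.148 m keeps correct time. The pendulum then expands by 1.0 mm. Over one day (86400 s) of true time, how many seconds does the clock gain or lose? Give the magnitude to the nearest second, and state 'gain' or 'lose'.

lose 38 s

T ∝ √L, so T'/T = √(1.14900/1.148) = 1.00044.
In 86400 s of true time the clock registers 86400/1.00044 = 86362.4 s, so it loses 38 s.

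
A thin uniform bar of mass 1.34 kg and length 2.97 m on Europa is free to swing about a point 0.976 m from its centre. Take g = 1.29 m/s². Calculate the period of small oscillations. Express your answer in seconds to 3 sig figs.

For a physical pendulum T = 2π√(I/(mgd)), with d = 0.9760 m from pivot to centre of mass.
I_cm = mL²/12 = 1.34 × 2.97²/12 = 0.9850 kg·m²; I = I_cm + md² = 0.9850 + 1.34 × 0.9760² = 2.261 kg·m².
T = 2π√(2.261/(1.34 × 1.29 × 0.9760)) = 7.27 s.

7.27 s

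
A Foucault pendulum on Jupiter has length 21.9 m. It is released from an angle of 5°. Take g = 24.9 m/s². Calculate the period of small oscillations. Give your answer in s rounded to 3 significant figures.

5.89 s

T = 2π√(L/g) = 2π√(21.9/24.9) = 2π × 0.9378 = 5.89 s.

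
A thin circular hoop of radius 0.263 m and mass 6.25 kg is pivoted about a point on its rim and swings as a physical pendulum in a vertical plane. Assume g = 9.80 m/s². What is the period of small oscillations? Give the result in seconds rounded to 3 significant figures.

1.46 s

I_cm = mr² = 0.4323 kg·m². The pivot is at distance d = 0.263 m from the centre of mass.
By the parallel-axis theorem, I = I_cm + md² = 0.4323 + 0.4323 = 0.8646 kg·m².
T = 2π√(I/(mgd)) = 2π√(0.8646/(6.25 × 9.80 × 0.263)) = 1.46 s.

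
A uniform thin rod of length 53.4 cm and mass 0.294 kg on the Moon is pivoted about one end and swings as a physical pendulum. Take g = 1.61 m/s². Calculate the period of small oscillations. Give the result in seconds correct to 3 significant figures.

2.95 s

For a physical pendulum T = 2π√(I/(mgd)), with d = 0.2670 m from pivot to centre of mass.
I_cm = mL²/12 = 0.294 × 0.534²/12 = 0.006986 kg·m²; I = I_cm + md² = 0.006986 + 0.294 × 0.2670² = 0.02795 kg·m².
T = 2π√(0.02795/(0.294 × 1.61 × 0.2670)) = 2.95 s.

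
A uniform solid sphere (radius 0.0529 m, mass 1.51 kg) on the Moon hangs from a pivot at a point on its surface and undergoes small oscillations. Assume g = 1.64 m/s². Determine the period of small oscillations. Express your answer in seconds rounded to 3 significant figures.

I_cm = (2/5)mr² = 0.001690 kg·m². The pivot is at distance d = 0.0529 m from the centre of mass.
By the parallel-axis theorem, I = I_cm + md² = 0.001690 + 0.004226 = 0.005916 kg·m².
T = 2π√(I/(mgd)) = 2π√(0.005916/(1.51 × 1.64 × 0.0529)) = 1.34 s.

1.34 s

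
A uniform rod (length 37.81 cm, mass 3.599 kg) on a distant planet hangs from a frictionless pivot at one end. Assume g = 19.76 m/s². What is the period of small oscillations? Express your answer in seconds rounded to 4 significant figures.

For a physical pendulum T = 2π√(I/(mgd)), with d = 0.18905 m from pivot to centre of mass.
I_cm = mL²/12 = 3.599 × 0.3781²/12 = 0.042876 kg·m²; I = I_cm + md² = 0.042876 + 3.599 × 0.18905² = 0.17150 kg·m².
T = 2π√(0.17150/(3.599 × 19.76 × 0.18905)) = 0.7096 s.

0.7096 s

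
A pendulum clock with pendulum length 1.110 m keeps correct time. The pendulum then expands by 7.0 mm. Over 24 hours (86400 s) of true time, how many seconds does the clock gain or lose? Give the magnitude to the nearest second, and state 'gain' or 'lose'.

T ∝ √L, so T'/T = √(1.11700/1.110) = 1.00315.
In 86400 s of true time the clock registers 86400/1.00315 = 86128.8 s, so it loses 271 s.

lose 271 s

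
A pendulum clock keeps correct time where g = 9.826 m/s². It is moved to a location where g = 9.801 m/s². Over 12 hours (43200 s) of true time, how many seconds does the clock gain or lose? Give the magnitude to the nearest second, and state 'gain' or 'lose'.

The clock's period scales as T ∝ 1/√g, so T'/T = √(9.826/9.801) = 1.00127.
In 43200 s of true time the clock registers 43200/1.00127 = 43145.0 s, so it loses 55 s.

lose 55 s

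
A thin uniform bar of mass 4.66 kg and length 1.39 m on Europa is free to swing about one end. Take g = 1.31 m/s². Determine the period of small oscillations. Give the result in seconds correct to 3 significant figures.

For a physical pendulum T = 2π√(I/(mgd)), with d = 0.6950 m from pivot to centre of mass.
I_cm = mL²/12 = 4.66 × 1.39²/12 = 0.7503 kg·m²; I = I_cm + md² = 0.7503 + 4.66 × 0.6950² = 3.001 kg·m².
T = 2π√(3.001/(4.66 × 1.31 × 0.6950)) = 5.28 s.

5.28 s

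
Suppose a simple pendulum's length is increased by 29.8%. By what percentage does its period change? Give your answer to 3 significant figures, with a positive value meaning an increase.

13.9%

T ∝ √L, so T'/T = √(1.298) = 1.139.
Percentage change in T = (1.139 − 1) × 100% = 13.9%.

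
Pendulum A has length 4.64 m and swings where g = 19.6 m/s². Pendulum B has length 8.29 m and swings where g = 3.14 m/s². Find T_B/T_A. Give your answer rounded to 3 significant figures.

3.34

T = 2π√(L/g), so T_B/T_A = √((L_B/g_B)/(L_A/g_A)) = √((8.29/3.14)/(4.64/19.6)) = 3.34.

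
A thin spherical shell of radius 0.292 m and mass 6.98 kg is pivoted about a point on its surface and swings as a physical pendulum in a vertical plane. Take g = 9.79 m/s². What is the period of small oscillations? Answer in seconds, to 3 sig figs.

I_cm = (2/3)mr² = 0.3968 kg·m². The pivot is at distance d = 0.292 m from the centre of mass.
By the parallel-axis theorem, I = I_cm + md² = 0.3968 + 0.5951 = 0.9919 kg·m².
T = 2π√(I/(mgd)) = 2π√(0.9919/(6.98 × 9.79 × 0.292)) = 1.40 s.

1.40 s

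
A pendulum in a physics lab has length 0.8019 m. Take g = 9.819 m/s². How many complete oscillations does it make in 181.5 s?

T = 2π√(L/g) = 2π√(0.8019/9.819) = 1.7956 s.
Number of complete oscillations = ⌊181.5/1.7956⌋ = ⌊101.08⌋ = 101.

101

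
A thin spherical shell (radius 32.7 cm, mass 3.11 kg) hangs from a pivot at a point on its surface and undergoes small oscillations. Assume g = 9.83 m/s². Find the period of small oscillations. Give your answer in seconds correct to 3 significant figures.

I_cm = (2/3)mr² = 0.2217 kg·m². The pivot is at distance d = 0.327 m from the centre of mass.
By the parallel-axis theorem, I = I_cm + md² = 0.2217 + 0.3325 = 0.5542 kg·m².
T = 2π√(I/(mgd)) = 2π√(0.5542/(3.11 × 9.83 × 0.327)) = 1.48 s.

1.48 s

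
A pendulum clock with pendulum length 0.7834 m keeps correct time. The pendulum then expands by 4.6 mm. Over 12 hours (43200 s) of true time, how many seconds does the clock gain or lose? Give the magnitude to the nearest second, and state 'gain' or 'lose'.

T ∝ √L, so T'/T = √(0.78800/0.7834) = 1.00293.
In 43200 s of true time the clock registers 43200/1.00293 = 43073.7 s, so it loses 126 s.

lose 126 s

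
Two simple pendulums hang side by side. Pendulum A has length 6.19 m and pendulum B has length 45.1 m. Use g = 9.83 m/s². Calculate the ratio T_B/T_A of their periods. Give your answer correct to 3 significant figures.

T ∝ √L, so T_B/T_A = √(L_B/L_A) = √(45.1/6.19) = 2.70.

2.70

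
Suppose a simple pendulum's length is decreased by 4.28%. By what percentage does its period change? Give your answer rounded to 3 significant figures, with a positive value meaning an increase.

T ∝ √L, so T'/T = √(0.9572) = 0.9784.
Percentage change in T = (0.9784 − 1) × 100% = -2.16%.

-2.16%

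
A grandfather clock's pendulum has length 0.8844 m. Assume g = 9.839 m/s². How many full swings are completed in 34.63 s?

18

T = 2π√(L/g) = 2π√(0.8844/9.839) = 1.8838 s.
Number of complete oscillations = ⌊34.63/1.8838⌋ = ⌊18.383⌋ = 18.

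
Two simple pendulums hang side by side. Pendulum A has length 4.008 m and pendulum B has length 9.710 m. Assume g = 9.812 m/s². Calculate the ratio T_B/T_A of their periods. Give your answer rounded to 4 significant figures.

T ∝ √L, so T_B/T_A = √(L_B/L_A) = √(9.710/4.008) = 1.556.

1.556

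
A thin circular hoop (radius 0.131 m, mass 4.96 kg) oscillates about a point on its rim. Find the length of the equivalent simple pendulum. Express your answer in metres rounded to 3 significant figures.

0.262 m

The equivalent simple-pendulum length is L_eq = I/(md), where I is about the pivot and d = 0.1310 m.
I_cm = mR² = 0.08512 kg·m², so I = I_cm + md² = 0.08512 + 0.08512 = 0.1702 kg·m².
L_eq = 0.1702/(4.96 × 0.1310) = 0.262 m.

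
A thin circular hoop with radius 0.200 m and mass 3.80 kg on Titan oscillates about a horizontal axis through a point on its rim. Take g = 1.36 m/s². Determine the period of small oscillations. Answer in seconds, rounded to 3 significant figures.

I_cm = mr² = 0.1520 kg·m². The pivot is at distance d = 0.200 m from the centre of mass.
By the parallel-axis theorem, I = I_cm + md² = 0.1520 + 0.1520 = 0.3040 kg·m².
T = 2π√(I/(mgd)) = 2π√(0.3040/(3.80 × 1.36 × 0.200)) = 3.41 s.

3.41 s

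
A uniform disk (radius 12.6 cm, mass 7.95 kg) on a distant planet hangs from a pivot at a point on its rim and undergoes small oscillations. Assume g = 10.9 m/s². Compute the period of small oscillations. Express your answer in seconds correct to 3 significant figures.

I_cm = ½mr² = 0.06311 kg·m². The pivot is at distance d = 0.126 m from the centre of mass.
By the parallel-axis theorem, I = I_cm + md² = 0.06311 + 0.1262 = 0.1893 kg·m².
T = 2π√(I/(mgd)) = 2π√(0.1893/(7.95 × 10.9 × 0.126)) = 0.827 s.

0.827 s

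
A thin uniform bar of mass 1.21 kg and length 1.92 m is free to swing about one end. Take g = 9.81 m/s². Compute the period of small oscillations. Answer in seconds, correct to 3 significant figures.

2.27 s

For a physical pendulum T = 2π√(I/(mgd)), with d = 0.9600 m from pivot to centre of mass.
I_cm = mL²/12 = 1.21 × 1.92²/12 = 0.3717 kg·m²; I = I_cm + md² = 0.3717 + 1.21 × 0.9600² = 1.487 kg·m².
T = 2π√(1.487/(1.21 × 9.81 × 0.9600)) = 2.27 s.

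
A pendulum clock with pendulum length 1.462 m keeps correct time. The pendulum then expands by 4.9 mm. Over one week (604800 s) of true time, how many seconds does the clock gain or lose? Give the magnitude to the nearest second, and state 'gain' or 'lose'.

T ∝ √L, so T'/T = √(1.46690/1.462) = 1.00167.
In 604800 s of true time the clock registers 604800/1.00167 = 603789.0 s, so it loses 1011 s.

lose 1011 s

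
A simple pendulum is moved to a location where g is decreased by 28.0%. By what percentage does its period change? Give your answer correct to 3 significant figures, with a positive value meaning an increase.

17.9%

T ∝ 1/√g, so T'/T = 1/√(0.7200) = 1.179.
Percentage change in T = (1.179 − 1) × 100% = 17.9%.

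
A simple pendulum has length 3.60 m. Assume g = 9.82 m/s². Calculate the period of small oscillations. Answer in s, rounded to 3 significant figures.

T = 2π√(L/g) = 2π√(3.60/9.82) = 2π × 0.6055 = 3.80 s.

3.80 s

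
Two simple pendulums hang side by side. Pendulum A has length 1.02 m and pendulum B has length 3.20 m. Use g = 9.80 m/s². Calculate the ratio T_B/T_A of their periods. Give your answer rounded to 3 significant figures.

1.77

T ∝ √L, so T_B/T_A = √(L_B/L_A) = √(3.20/1.02) = 1.77.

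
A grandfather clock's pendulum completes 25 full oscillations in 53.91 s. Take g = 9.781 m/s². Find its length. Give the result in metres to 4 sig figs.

T = 53.91/25 = 2.1564 s.
From T = 2π√(L/g), L = gT²/(4π²) = 9.781 × 2.1564²/(4π²) = 1.152 m.

1.152 m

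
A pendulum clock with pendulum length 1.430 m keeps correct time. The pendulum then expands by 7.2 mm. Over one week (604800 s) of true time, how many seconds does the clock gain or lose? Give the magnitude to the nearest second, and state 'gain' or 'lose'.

lose 1517 s

T ∝ √L, so T'/T = √(1.43720/1.430) = 1.00251.
In 604800 s of true time the clock registers 604800/1.00251 = 603283.2 s, so it loses 1517 s.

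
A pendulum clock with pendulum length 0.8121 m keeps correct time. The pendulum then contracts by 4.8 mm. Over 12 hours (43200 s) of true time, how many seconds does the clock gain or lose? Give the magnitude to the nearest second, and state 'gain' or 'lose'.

T ∝ √L, so T'/T = √(0.80730/0.8121) = 0.997040.
In 43200 s of true time the clock registers 43200/0.997040 = 43328.2 s, so it gains 128 s.

gain 128 s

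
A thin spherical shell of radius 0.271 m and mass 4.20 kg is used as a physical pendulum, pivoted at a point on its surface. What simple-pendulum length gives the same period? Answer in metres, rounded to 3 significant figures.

0.452 m

The equivalent simple-pendulum length is L_eq = I/(md), where I is about the pivot and d = 0.2710 m.
I_cm = (2/3)mR² = 0.2056 kg·m², so I = I_cm + md² = 0.2056 + 0.3085 = 0.5141 kg·m².
L_eq = 0.5141/(4.20 × 0.2710) = 0.452 m.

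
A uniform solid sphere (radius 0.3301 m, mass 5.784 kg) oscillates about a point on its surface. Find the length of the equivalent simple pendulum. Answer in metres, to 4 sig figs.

The equivalent simple-pendulum length is L_eq = I/(md), where I is about the pivot and d = 0.33010 m.
I_cm = (2/5)mR² = 0.25210 kg·m², so I = I_cm + md² = 0.25210 + 0.63026 = 0.88236 kg·m².
L_eq = 0.88236/(5.784 × 0.33010) = 0.4621 m.

0.4621 m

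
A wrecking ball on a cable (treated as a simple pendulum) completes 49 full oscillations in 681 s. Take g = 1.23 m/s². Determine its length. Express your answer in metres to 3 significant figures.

T = 681/49 = 13.90 s.
From T = 2π√(L/g), L = gT²/(4π²) = 1.23 × 13.90²/(4π²) = 6.02 m.

6.02 m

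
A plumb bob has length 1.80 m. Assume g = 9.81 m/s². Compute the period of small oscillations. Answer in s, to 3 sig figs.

2.69 s

T = 2π√(L/g) = 2π√(1.80/9.81) = 2π × 0.4284 = 2.69 s.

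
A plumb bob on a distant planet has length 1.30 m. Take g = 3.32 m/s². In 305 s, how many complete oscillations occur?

77

T = 2π√(L/g) = 2π√(1.30/3.32) = 3.932 s.
Number of complete oscillations = ⌊305/3.932⌋ = ⌊77.57⌋ = 77.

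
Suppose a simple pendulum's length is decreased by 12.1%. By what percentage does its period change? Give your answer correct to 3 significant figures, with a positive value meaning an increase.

-6.25%

T ∝ √L, so T'/T = √(0.8790) = 0.9375.
Percentage change in T = (0.9375 − 1) × 100% = -6.25%.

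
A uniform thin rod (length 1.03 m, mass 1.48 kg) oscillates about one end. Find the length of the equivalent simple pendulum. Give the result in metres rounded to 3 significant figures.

0.687 m

The equivalent simple-pendulum length is L_eq = I/(md), where I is about the pivot and d = 0.5150 m.
I_cm = (1/12)mL² = 0.1308 kg·m², so I = I_cm + md² = 0.1308 + 0.3925 = 0.5234 kg·m².
L_eq = 0.5234/(1.48 × 0.5150) = 0.687 m.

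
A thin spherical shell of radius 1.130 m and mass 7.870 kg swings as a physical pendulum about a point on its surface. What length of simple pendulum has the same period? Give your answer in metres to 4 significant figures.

1.883 m

The equivalent simple-pendulum length is L_eq = I/(md), where I is about the pivot and d = 1.1300 m.
I_cm = (2/3)mR² = 6.6995 kg·m², so I = I_cm + md² = 6.6995 + 10.049 = 16.749 kg·m².
L_eq = 16.749/(7.870 × 1.1300) = 1.883 m.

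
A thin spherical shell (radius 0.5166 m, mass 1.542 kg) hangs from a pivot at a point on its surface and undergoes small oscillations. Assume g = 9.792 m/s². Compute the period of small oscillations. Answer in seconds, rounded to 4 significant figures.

1.863 s

I_cm = (2/3)mr² = 0.27435 kg·m². The pivot is at distance d = 0.5166 m from the centre of mass.
By the parallel-axis theorem, I = I_cm + md² = 0.27435 + 0.41152 = 0.68587 kg·m².
T = 2π√(I/(mgd)) = 2π√(0.68587/(1.542 × 9.792 × 0.5166)) = 1.863 s.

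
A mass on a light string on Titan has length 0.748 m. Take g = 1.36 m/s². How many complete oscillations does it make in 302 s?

T = 2π√(L/g) = 2π√(0.748/1.36) = 4.660 s.
Number of complete oscillations = ⌊302/4.660⌋ = ⌊64.81⌋ = 64.

64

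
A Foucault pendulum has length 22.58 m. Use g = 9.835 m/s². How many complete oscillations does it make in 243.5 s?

T = 2π√(L/g) = 2π√(22.58/9.835) = 9.5204 s.
Number of complete oscillations = ⌊243.5/9.5204⌋ = ⌊25.577⌋ = 25.

25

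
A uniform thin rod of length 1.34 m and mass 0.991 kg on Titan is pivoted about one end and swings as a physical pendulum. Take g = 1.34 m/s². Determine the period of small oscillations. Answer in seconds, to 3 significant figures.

5.13 s

For a physical pendulum T = 2π√(I/(mgd)), with d = 0.6700 m from pivot to centre of mass.
I_cm = mL²/12 = 0.991 × 1.34²/12 = 0.1483 kg·m²; I = I_cm + md² = 0.1483 + 0.991 × 0.6700² = 0.5931 kg·m².
T = 2π√(0.5931/(0.991 × 1.34 × 0.6700)) = 5.13 s.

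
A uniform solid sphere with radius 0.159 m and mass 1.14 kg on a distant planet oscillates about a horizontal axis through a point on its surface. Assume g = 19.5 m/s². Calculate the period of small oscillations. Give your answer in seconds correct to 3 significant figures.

I_cm = (2/5)mr² = 0.01153 kg·m². The pivot is at distance d = 0.159 m from the centre of mass.
By the parallel-axis theorem, I = I_cm + md² = 0.01153 + 0.02882 = 0.04035 kg·m².
T = 2π√(I/(mgd)) = 2π√(0.04035/(1.14 × 19.5 × 0.159)) = 0.671 s.

0.671 s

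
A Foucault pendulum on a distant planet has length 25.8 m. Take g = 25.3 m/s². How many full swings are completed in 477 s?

75

T = 2π√(L/g) = 2π√(25.8/25.3) = 6.345 s.
Number of complete oscillations = ⌊477/6.345⌋ = ⌊75.18⌋ = 75.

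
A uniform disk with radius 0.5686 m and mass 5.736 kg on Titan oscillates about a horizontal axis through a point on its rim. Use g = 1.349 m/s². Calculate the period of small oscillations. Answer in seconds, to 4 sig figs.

4.996 s

I_cm = ½mr² = 0.92724 kg·m². The pivot is at distance d = 0.5686 m from the centre of mass.
By the parallel-axis theorem, I = I_cm + md² = 0.92724 + 1.8545 = 2.7817 kg·m².
T = 2π√(I/(mgd)) = 2π√(2.7817/(5.736 × 1.349 × 0.5686)) = 4.996 s.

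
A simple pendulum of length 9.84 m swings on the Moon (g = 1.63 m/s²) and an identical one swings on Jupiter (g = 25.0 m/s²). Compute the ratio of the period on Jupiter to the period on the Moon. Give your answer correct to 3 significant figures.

0.255

T ∝ 1/√g, so T₂/T₁ = √(g₁/g₂) = √(1.63/25.0) = 0.255.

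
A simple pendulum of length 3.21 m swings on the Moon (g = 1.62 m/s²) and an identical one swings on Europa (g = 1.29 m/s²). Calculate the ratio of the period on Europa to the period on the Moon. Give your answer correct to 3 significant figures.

T ∝ 1/√g, so T₂/T₁ = √(g₁/g₂) = √(1.62/1.29) = 1.12.

1.12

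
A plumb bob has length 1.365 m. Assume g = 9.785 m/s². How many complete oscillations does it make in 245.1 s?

T = 2π√(L/g) = 2π√(1.365/9.785) = 2.3467 s.
Number of complete oscillations = ⌊245.1/2.3467⌋ = ⌊104.44⌋ = 104.

104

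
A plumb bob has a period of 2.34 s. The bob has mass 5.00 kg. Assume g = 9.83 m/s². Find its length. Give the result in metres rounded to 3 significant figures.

From T = 2π√(L/g), L = gT²/(4π²) = 9.83 × 2.340²/(4π²) = 1.36 m.

1.36 m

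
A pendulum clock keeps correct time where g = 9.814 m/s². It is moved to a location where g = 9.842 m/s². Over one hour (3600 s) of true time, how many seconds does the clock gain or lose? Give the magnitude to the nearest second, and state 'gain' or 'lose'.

The clock's period scales as T ∝ 1/√g, so T'/T = √(9.814/9.842) = 0.998577.
In 3600 s of true time the clock registers 3600/0.998577 = 3605.1 s, so it gains 5 s.

gain 5 s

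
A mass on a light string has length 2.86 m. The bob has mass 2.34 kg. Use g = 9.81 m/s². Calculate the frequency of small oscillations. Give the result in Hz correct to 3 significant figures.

0.295 Hz

T = 2π√(L/g) = 2π√(2.86/9.81) = 3.393 s, so f = 1/T = 0.295 Hz.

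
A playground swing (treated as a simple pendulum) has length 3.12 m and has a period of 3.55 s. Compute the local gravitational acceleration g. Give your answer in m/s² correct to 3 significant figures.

9.77 m/s²

From T = 2π√(L/g), g = 4π²L/T² = 4π² × 3.12/3.550² = 9.77 m/s².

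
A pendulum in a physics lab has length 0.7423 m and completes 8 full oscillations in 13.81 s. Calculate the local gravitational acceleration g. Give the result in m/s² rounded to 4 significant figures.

9.834 m/s²

T = 13.81/8 = 1.7263 s.
From T = 2π√(L/g), g = 4π²L/T² = 4π² × 0.7423/1.7263² = 9.834 m/s².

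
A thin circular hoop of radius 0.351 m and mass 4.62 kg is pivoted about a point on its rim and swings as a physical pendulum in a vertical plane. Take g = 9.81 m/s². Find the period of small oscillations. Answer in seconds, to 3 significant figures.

1.68 s

I_cm = mr² = 0.5692 kg·m². The pivot is at distance d = 0.351 m from the centre of mass.
By the parallel-axis theorem, I = I_cm + md² = 0.5692 + 0.5692 = 1.138 kg·m².
T = 2π√(I/(mgd)) = 2π√(1.138/(4.62 × 9.81 × 0.351)) = 1.68 s.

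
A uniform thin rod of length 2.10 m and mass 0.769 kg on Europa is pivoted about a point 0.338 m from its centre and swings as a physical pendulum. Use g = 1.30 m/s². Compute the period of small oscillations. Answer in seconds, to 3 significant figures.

For a physical pendulum T = 2π√(I/(mgd)), with d = 0.3380 m from pivot to centre of mass.
I_cm = mL²/12 = 0.769 × 2.10²/12 = 0.2826 kg·m²; I = I_cm + md² = 0.2826 + 0.769 × 0.3380² = 0.3705 kg·m².
T = 2π√(0.3705/(0.769 × 1.30 × 0.3380)) = 6.58 s.

6.58 s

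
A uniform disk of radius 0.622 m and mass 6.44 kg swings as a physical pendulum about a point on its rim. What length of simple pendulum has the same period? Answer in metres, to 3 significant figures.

The equivalent simple-pendulum length is L_eq = I/(md), where I is about the pivot and d = 0.6220 m.
I_cm = ½mR² = 1.246 kg·m², so I = I_cm + md² = 1.246 + 2.492 = 3.737 kg·m².
L_eq = 3.737/(6.44 × 0.6220) = 0.933 m.

0.933 m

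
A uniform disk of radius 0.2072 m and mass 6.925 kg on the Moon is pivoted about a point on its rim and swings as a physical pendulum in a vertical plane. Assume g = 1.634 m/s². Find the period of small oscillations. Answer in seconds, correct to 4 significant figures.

2.740 s

I_cm = ½mr² = 0.14865 kg·m². The pivot is at distance d = 0.2072 m from the centre of mass.
By the parallel-axis theorem, I = I_cm + md² = 0.14865 + 0.29730 = 0.44595 kg·m².
T = 2π√(I/(mgd)) = 2π√(0.44595/(6.925 × 1.634 × 0.2072)) = 2.740 s.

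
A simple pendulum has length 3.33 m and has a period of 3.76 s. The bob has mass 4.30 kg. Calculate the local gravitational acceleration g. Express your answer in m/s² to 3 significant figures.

9.30 m/s²

From T = 2π√(L/g), g = 4π²L/T² = 4π² × 3.33/3.760² = 9.30 m/s².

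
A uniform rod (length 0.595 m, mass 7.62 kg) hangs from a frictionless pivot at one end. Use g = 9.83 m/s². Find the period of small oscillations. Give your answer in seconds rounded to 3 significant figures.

1.26 s

For a physical pendulum T = 2π√(I/(mgd)), with d = 0.2975 m from pivot to centre of mass.
I_cm = mL²/12 = 7.62 × 0.595²/12 = 0.2248 kg·m²; I = I_cm + md² = 0.2248 + 7.62 × 0.2975² = 0.8992 kg·m².
T = 2π√(0.8992/(7.62 × 9.83 × 0.2975)) = 1.26 s.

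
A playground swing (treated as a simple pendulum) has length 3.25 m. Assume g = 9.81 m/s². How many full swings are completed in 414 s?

T = 2π√(L/g) = 2π√(3.25/9.81) = 3.616 s.
Number of complete oscillations = ⌊414/3.616⌋ = ⌊114.5⌋ = 114.

114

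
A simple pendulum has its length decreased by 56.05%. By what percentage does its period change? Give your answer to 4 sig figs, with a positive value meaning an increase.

-33.71%

T ∝ √L, so T'/T = √(0.43950) = 0.66295.
Percentage change in T = (0.66295 − 1) × 100% = -33.71%.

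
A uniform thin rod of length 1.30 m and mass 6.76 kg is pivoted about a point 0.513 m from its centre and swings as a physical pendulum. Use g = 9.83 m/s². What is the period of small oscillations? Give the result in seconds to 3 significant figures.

For a physical pendulum T = 2π√(I/(mgd)), with d = 0.5130 m from pivot to centre of mass.
I_cm = mL²/12 = 6.76 × 1.30²/12 = 0.9520 kg·m²; I = I_cm + md² = 0.9520 + 6.76 × 0.5130² = 2.731 kg·m².
T = 2π√(2.731/(6.76 × 9.83 × 0.5130)) = 1.78 s.

1.78 s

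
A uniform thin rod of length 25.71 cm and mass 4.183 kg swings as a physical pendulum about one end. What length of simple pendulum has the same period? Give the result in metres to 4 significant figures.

The equivalent simple-pendulum length is L_eq = I/(md), where I is about the pivot and d = 0.12855 m.
I_cm = (1/12)mL² = 0.023042 kg·m², so I = I_cm + md² = 0.023042 + 0.069125 = 0.092166 kg·m².
L_eq = 0.092166/(4.183 × 0.12855) = 0.1714 m.

0.1714 m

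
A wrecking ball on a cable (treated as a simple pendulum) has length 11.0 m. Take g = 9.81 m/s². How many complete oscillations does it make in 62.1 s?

T = 2π√(L/g) = 2π√(11.0/9.81) = 6.653 s.
Number of complete oscillations = ⌊62.1/6.653⌋ = ⌊9.334⌋ = 9.

9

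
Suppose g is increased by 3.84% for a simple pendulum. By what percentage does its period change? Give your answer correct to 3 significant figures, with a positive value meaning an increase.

T ∝ 1/√g, so T'/T = 1/√(1.038) = 0.9813.
Percentage change in T = (0.9813 − 1) × 100% = -1.87%.

-1.87%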